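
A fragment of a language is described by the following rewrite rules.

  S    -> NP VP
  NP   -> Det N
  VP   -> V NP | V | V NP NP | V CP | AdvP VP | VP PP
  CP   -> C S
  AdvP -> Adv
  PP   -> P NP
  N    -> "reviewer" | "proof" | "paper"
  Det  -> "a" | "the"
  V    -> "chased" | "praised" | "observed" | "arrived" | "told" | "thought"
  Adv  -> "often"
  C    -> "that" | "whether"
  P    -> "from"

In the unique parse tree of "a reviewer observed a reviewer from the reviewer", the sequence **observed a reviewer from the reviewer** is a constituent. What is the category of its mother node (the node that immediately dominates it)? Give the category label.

[S [NP [Det a] [N reviewer]] [VP [VP [V observed] [NP [Det a] [N reviewer]]] [PP [P from] [NP [Det the] [N reviewer]]]]]
The span 'observed a reviewer from the reviewer' is the VP node built by VP → VP PP.
Its mother is the S built by S → NP VP.

S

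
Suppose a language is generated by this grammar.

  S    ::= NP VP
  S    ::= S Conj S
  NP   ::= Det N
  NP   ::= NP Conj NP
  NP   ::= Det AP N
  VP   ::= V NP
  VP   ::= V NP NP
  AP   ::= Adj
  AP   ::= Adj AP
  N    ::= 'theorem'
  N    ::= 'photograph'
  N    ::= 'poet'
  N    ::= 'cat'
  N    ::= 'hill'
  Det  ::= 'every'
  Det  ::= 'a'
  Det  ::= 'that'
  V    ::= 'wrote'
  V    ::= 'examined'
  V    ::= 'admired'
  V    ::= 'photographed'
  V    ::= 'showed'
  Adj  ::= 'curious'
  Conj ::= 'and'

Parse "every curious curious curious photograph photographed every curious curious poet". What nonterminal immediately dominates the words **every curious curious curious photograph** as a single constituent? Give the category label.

[S [NP [Det every] [AP [Adj curious] [AP [Adj curious] [AP [Adj curious]]]] [N photograph]] [VP [V photographed] [NP [Det every] [AP [Adj curious] [AP [Adj curious]]] [N poet]]]]
The span 'every curious curious curious photograph' is the NP node built by NP → Det AP N.

NP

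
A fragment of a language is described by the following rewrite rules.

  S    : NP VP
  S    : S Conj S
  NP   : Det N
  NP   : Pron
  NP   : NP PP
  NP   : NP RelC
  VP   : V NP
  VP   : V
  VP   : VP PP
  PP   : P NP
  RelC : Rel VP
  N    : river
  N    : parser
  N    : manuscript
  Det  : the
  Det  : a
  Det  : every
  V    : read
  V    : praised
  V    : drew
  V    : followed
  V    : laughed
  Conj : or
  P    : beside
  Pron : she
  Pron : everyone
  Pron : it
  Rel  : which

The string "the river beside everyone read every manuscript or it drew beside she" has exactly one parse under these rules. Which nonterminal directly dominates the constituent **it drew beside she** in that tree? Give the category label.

[S [S [NP [NP [Det the] [N river]] [PP [P beside] [NP [Pron everyone]]]] [VP [V read] [NP [Det every] [N manuscript]]]] [Conj or] [S [NP [Pron it]] [VP [VP [V drew]] [PP [P beside] [NP [Pron she]]]]]]
The span 'it drew beside she' is the S node built by S → NP VP.
Its mother is the S built by S → S Conj S.

S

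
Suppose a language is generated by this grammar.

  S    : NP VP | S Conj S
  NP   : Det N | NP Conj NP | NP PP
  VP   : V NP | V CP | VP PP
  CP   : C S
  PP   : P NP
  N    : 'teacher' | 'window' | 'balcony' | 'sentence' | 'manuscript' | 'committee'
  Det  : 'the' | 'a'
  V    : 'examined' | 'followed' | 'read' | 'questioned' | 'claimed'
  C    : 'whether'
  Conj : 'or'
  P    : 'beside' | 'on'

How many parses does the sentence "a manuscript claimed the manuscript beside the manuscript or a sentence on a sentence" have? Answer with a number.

10

Two of the 10 distinct bracketings:
[S [NP [Det a] [N manuscript]] [VP [V claimed] [NP [NP [NP [Det the] [N manuscript]] [PP [P beside] [NP [Det the] [N manuscript]]]] [Conj or] [NP [NP [Det a] [N sentence]] [PP [P on] [NP [Det a] [N sentence]]]]]]]
[S [NP [Det a] [N manuscript]] [VP [V claimed] [NP [NP [Det the] [N manuscript]] [PP [P beside] [NP [NP [Det the] [N manuscript]] [Conj or] [NP [NP [Det a] [N sentence]] [PP [P on] [NP [Det a] [N sentence]]]]]]]]]
The trees differ in how a recursive rule is bracketed over the same span.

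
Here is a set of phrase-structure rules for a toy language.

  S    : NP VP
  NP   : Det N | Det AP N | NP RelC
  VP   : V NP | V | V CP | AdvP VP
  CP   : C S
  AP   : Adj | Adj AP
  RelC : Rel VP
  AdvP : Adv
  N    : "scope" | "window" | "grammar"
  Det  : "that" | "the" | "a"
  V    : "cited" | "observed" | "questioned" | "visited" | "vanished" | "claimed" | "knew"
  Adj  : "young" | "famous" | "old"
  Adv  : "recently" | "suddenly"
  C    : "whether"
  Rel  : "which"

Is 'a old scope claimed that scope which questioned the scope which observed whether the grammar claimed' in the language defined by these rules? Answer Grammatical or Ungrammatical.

[S [NP [Det a] [AP [Adj old]] [N scope]] [VP [V claimed] [NP [NP [Det that] [N scope]] [RelC [Rel which] [VP [V questioned] [NP [NP [Det the] [N scope]] [RelC [Rel which] [VP [V observed] [CP [C whether] [S [NP [Det the] [N grammar]] [VP [V claimed]]]]]]]]]]]]
The bracketing above is licensed at every node by one of the given productions, with S at the root.

Grammatical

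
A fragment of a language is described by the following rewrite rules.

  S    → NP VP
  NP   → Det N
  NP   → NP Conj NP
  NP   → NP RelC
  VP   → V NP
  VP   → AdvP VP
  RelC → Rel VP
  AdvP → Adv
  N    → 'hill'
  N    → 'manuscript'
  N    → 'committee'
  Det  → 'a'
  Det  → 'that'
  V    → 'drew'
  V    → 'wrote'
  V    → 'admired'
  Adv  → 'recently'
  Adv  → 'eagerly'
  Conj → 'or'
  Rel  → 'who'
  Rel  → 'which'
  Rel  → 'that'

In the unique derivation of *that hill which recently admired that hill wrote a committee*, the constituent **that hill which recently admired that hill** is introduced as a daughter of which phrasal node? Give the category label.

S

[S [NP [NP [Det that] [N hill]] [RelC [Rel which] [VP [AdvP [Adv recently]] [VP [V admired] [NP [Det that] [N hill]]]]]] [VP [V wrote] [NP [Det a] [N committee]]]]
The span 'that hill which recently admired that hill' is the NP node built by NP → NP RelC.
Its mother is the S built by S → NP VP.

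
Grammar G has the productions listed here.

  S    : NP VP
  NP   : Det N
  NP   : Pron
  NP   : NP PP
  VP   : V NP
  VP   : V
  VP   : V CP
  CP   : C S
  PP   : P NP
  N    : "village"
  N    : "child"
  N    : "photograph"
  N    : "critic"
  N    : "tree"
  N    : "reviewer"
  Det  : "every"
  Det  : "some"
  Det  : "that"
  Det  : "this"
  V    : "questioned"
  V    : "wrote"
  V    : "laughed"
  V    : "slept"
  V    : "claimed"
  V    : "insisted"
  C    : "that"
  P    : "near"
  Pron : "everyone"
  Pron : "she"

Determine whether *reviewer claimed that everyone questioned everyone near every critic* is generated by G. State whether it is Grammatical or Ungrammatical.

For S → NP VP, no prefix of the string parses as an NP.

Ungrammatical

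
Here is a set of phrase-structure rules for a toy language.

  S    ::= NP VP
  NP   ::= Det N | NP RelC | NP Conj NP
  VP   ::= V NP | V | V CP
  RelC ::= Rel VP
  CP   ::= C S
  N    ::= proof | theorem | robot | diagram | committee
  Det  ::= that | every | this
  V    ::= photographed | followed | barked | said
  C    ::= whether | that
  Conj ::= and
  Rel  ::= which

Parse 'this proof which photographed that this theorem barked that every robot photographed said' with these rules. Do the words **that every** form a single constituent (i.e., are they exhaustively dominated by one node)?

No

[S [NP [NP [Det this] [N proof]] [RelC [Rel which] [VP [V photographed] [CP [C that] [S [NP [Det this] [N theorem]] [VP [V barked] [CP [C that] [S [NP [Det every] [N robot]] [VP [V photographed]]]]]]]]]] [VP [V said]]]
The smallest constituent containing 'that every' is the CP spanning 'that every robot photographed'; no single node in the tree dominates exactly the given words.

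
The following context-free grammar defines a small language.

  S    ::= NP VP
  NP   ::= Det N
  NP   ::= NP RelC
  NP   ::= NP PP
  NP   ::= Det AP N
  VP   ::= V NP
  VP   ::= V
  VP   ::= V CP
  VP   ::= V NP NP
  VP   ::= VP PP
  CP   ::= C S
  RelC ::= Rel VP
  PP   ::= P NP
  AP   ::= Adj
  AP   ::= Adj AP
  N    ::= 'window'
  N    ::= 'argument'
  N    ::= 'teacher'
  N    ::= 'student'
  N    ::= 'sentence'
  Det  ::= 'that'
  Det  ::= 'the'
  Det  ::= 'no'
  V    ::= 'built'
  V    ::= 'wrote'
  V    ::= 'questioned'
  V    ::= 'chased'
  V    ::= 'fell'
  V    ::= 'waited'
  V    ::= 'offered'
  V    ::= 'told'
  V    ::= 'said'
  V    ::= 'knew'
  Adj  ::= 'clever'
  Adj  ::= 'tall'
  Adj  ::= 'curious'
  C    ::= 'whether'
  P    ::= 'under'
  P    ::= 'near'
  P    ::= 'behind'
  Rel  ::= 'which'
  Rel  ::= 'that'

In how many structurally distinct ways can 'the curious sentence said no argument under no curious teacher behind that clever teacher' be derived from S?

5

Two of the 5 distinct bracketings:
[S [NP [Det the] [AP [Adj curious]] [N sentence]] [VP [V said] [NP [NP [Det no] [N argument]] [PP [P under] [NP [NP [Det no] [AP [Adj curious]] [N teacher]] [PP [P behind] [NP [Det that] [AP [Adj clever]] [N teacher]]]]]]]]
[S [NP [Det the] [AP [Adj curious]] [N sentence]] [VP [V said] [NP [NP [NP [Det no] [N argument]] [PP [P under] [NP [Det no] [AP [Adj curious]] [N teacher]]]] [PP [P behind] [NP [Det that] [AP [Adj clever]] [N teacher]]]]]]
The trees differ in how a recursive rule is bracketed over the same span.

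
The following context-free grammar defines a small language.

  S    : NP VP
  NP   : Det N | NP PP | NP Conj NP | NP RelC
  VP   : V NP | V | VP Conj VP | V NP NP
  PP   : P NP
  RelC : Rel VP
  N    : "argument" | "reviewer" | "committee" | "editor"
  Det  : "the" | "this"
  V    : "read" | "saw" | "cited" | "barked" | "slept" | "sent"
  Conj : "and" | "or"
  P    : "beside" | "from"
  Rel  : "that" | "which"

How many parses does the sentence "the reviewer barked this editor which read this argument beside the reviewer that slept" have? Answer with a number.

Two of the 7 distinct bracketings:
[S [NP [Det the] [N reviewer]] [VP [V barked] [NP [NP [NP [Det this] [N editor]] [RelC [Rel which] [VP [V read] [NP [Det this] [N argument]]]]] [PP [P beside] [NP [NP [Det the] [N reviewer]] [RelC [Rel that] [VP [V slept]]]]]]]]
[S [NP [Det the] [N reviewer]] [VP [V barked] [NP [NP [Det this] [N editor]] [RelC [Rel which] [VP [V read] [NP [NP [Det this] [N argument]] [PP [P beside] [NP [NP [Det the] [N reviewer]] [RelC [Rel that] [VP [V slept]]]]]]]]]]]
The trees differ in how a recursive rule is bracketed over the same span.

7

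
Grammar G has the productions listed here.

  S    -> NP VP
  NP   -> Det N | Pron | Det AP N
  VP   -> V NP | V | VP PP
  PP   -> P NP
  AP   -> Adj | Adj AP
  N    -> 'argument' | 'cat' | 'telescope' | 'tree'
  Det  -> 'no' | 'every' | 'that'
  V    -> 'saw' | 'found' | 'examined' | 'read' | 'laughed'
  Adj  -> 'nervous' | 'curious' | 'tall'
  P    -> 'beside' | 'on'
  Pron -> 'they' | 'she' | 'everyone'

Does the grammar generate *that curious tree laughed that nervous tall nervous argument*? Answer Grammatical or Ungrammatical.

S
  NP
    Det: that
    AP
      Adj: curious
    N: tree
  VP
    V: laughed
    NP
      Det: that
      AP
        Adj: nervous
        AP
          Adj: tall
          AP
            Adj: nervous
      N: argument
Every word is introduced by a lexical rule and the phrasal rules combine the resulting categories into a single S.

Grammatical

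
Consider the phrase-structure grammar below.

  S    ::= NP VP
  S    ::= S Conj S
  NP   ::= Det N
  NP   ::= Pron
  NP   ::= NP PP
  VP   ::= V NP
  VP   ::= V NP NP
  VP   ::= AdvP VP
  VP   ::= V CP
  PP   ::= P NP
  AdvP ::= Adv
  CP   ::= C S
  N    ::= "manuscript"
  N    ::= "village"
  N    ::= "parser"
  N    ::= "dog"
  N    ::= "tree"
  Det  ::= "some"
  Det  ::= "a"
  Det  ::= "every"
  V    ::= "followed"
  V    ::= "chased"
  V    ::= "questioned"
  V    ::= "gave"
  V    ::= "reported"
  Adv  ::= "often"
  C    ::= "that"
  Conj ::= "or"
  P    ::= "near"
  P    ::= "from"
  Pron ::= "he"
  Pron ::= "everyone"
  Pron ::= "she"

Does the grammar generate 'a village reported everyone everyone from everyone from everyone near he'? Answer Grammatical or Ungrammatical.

Grammatical

[S [NP [Det a] [N village]] [VP [V reported] [NP [Pron everyone]] [NP [NP [Pron everyone]] [PP [P from] [NP [NP [Pron everyone]] [PP [P from] [NP [NP [Pron everyone]] [PP [P near] [NP [Pron he]]]]]]]]]]
The bracketing above is licensed at every node by one of the given productions, with S at the root.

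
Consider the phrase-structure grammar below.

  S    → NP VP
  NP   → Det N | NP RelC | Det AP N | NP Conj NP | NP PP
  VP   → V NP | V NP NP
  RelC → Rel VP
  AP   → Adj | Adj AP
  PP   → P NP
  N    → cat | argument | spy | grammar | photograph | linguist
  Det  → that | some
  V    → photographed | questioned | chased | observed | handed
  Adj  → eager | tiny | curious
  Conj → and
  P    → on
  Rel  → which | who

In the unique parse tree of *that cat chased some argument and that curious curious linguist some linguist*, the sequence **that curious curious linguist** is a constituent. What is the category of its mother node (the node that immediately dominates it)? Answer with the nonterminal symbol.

S
  NP
    Det: that
    N: cat
  VP
    V: chased
    NP
      NP
        Det: some
        N: argument
      Conj: and
      NP
        Det: that
        AP
          Adj: curious
          AP
            Adj: curious
        N: linguist
    NP
      Det: some
      N: linguist
The span 'that curious curious linguist' is the NP node built by NP → Det AP N.
Its mother is the NP built by NP → NP Conj NP.

NP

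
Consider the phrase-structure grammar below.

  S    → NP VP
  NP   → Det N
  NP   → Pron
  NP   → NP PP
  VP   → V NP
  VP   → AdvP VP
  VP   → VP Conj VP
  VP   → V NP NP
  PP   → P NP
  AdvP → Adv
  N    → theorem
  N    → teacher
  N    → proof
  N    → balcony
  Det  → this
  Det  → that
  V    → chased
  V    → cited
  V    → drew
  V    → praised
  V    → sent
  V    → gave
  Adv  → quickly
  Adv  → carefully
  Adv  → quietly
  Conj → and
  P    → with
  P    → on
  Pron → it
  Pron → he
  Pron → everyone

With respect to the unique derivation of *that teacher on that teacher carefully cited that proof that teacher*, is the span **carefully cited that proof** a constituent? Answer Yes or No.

[S [NP [NP [Det that] [N teacher]] [PP [P on] [NP [Det that] [N teacher]]]] [VP [AdvP [Adv carefully]] [VP [V cited] [NP [Det that] [N proof]] [NP [Det that] [N teacher]]]]]
The smallest constituent containing 'carefully cited that proof' is the VP spanning 'carefully cited that proof that teacher'; no single node in the tree dominates exactly the given words.

No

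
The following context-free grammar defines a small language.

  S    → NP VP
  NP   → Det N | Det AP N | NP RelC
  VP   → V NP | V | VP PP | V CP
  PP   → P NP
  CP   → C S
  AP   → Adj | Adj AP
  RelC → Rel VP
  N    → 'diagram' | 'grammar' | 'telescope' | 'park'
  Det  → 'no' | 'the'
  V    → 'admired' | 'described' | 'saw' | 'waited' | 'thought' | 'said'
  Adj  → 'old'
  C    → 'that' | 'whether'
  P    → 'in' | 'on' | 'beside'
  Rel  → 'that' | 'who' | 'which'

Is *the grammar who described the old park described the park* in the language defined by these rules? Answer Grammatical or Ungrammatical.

Grammatical

S
  NP
    NP
      Det: the
      N: grammar
    RelC
      Rel: who
      VP
        V: described
        NP
          Det: the
          AP
            Adj: old
          N: park
  VP
    V: described
    NP
      Det: the
      N: park
The bracketing above is licensed at every node by one of the given productions, with S at the root.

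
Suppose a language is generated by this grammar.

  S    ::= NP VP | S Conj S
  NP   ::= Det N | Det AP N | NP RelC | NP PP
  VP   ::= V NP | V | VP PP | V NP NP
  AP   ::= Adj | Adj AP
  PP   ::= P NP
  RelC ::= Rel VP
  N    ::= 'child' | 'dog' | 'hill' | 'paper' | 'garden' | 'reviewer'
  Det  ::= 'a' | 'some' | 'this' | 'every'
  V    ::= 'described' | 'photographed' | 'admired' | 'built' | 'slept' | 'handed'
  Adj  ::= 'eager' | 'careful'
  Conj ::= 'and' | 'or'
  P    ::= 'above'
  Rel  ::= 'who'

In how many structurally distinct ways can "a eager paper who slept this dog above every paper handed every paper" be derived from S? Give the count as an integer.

Two of the 3 distinct bracketings:
[S [NP [NP [Det a] [AP [Adj eager]] [N paper]] [RelC [Rel who] [VP [V slept] [NP [NP [Det this] [N dog]] [PP [P above] [NP [Det every] [N paper]]]]]]] [VP [V handed] [NP [Det every] [N paper]]]]
[S [NP [NP [Det a] [AP [Adj eager]] [N paper]] [RelC [Rel who] [VP [VP [V slept] [NP [Det this] [N dog]]] [PP [P above] [NP [Det every] [N paper]]]]]] [VP [V handed] [NP [Det every] [N paper]]]]
The difference turns on whether NP → NP PP is used at the relevant span, versus an alternative expansion of NP.

3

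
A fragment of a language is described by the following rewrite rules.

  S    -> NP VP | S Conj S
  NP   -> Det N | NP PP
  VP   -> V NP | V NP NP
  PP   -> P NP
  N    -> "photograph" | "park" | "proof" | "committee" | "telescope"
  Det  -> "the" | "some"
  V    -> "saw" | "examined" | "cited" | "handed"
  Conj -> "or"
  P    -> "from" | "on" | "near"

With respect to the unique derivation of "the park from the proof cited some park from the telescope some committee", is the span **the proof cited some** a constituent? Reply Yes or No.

[S [NP [NP [Det the] [N park]] [PP [P from] [NP [Det the] [N proof]]]] [VP [V cited] [NP [NP [Det some] [N park]] [PP [P from] [NP [Det the] [N telescope]]]] [NP [Det some] [N committee]]]]
The smallest constituent containing 'the proof cited some' is the S spanning 'the park from the proof cited some park from the telescope some committee'; no single node in the tree dominates exactly the given words.

No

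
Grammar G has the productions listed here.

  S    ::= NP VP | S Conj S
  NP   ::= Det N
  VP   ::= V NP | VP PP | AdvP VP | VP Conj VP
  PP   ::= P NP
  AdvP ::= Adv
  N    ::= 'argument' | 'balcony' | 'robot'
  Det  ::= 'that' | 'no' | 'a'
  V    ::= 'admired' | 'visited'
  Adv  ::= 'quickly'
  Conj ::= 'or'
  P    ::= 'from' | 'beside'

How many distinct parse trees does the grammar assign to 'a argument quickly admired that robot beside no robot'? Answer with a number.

2

The two bracketings:
[S [NP [Det a] [N argument]] [VP [VP [AdvP [Adv quickly]] [VP [V admired] [NP [Det that] [N robot]]]] [PP [P beside] [NP [Det no] [N robot]]]]]
[S [NP [Det a] [N argument]] [VP [AdvP [Adv quickly]] [VP [VP [V admired] [NP [Det that] [N robot]]] [PP [P beside] [NP [Det no] [N robot]]]]]]
The trees differ in how a recursive rule is bracketed over the same span.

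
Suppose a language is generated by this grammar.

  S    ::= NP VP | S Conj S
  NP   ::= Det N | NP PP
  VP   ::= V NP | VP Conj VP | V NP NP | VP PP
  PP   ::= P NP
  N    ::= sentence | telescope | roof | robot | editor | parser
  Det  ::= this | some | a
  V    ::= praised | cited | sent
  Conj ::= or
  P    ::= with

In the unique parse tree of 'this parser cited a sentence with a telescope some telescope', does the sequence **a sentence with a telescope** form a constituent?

[S [NP [Det this] [N parser]] [VP [V cited] [NP [NP [Det a] [N sentence]] [PP [P with] [NP [Det a] [N telescope]]]] [NP [Det some] [N telescope]]]]
The words 'a sentence with a telescope' are exhaustively dominated by a single NP node (built by NP → NP PP), so they form a constituent.

Yes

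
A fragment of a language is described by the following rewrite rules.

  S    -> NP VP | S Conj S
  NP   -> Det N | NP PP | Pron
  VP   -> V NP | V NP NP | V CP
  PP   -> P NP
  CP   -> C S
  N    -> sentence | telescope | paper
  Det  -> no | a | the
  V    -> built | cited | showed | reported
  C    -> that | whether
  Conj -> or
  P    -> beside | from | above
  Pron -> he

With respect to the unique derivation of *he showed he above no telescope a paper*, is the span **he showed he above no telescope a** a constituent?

No

[S [NP [Pron he]] [VP [V showed] [NP [NP [Pron he]] [PP [P above] [NP [Det no] [N telescope]]]] [NP [Det a] [N paper]]]]
The smallest constituent containing 'he showed he above no telescope a' is the S spanning 'he showed he above no telescope a paper'; no single node in the tree dominates exactly the given words.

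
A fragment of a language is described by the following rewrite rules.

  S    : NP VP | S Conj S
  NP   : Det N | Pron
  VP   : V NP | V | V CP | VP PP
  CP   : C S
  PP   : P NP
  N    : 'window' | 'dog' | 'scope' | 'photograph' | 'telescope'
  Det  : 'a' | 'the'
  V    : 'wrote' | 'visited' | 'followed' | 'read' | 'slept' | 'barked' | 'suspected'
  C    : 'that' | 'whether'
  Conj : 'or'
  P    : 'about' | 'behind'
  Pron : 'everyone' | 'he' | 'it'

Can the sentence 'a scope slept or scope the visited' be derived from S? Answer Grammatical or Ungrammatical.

A Conj word can never sit immediately before an N word in any string this grammar generates, so the substring 'or scope' rules out a derivation.

Ungrammatical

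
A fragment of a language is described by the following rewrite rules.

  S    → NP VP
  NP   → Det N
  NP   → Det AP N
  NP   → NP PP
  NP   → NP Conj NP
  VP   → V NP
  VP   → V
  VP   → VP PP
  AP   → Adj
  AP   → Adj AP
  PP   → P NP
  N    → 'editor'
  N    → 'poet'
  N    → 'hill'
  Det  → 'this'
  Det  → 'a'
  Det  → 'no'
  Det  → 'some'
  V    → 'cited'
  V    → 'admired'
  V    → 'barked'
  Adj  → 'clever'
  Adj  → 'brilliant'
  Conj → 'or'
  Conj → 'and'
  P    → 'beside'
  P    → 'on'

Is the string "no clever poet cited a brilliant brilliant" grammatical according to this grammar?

For S → NP VP, the only prefix that parses as NP is 'no clever poet', but the remainder 'cited a brilliant brilliant' is not a VP under these rules.

Ungrammatical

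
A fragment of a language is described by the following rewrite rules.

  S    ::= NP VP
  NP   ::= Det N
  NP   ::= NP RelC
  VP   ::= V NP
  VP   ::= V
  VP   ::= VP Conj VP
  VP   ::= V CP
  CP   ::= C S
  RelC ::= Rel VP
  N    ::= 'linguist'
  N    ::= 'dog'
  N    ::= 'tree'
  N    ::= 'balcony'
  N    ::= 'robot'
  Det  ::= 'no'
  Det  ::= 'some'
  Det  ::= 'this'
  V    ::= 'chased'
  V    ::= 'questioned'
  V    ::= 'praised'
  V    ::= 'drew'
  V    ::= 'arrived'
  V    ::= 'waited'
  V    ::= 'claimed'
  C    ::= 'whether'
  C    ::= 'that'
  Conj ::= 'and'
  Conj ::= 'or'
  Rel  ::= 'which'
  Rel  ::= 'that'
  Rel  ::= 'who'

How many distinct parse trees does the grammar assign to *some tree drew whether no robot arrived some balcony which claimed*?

1

[S [NP [Det some] [N tree]] [VP [V drew] [CP [C whether] [S [NP [Det no] [N robot]] [VP [V arrived] [NP [NP [Det some] [N balcony]] [RelC [Rel which] [VP [V claimed]]]]]]]]]
No rule offers an alternative attachment or grouping for any span, so this is the only derivation.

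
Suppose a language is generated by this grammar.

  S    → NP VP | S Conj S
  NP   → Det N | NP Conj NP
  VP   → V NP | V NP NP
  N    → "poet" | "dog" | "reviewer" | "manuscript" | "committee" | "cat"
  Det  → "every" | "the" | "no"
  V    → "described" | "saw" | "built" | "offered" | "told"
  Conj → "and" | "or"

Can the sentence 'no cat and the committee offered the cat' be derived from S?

[S [NP [NP [Det no] [N cat]] [Conj and] [NP [Det the] [N committee]]] [VP [V offered] [NP [Det the] [N cat]]]]
Each bracket corresponds to one application of a listed rule, so the string is derivable from S.

Grammatical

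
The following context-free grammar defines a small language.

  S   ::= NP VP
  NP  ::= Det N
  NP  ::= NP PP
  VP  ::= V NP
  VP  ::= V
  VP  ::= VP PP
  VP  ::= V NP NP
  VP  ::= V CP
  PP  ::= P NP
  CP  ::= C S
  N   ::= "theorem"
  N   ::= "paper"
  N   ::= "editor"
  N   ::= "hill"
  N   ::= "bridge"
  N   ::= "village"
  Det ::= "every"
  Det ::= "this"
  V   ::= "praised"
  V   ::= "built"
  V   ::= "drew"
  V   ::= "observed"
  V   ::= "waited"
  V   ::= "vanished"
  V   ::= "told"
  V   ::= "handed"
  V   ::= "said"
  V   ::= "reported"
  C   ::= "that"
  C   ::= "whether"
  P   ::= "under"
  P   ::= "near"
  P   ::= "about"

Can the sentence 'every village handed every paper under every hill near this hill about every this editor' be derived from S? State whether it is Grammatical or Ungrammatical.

Ungrammatical

A Det word can never sit immediately before a Det word in any string this grammar generates, so the substring 'every this' rules out a derivation.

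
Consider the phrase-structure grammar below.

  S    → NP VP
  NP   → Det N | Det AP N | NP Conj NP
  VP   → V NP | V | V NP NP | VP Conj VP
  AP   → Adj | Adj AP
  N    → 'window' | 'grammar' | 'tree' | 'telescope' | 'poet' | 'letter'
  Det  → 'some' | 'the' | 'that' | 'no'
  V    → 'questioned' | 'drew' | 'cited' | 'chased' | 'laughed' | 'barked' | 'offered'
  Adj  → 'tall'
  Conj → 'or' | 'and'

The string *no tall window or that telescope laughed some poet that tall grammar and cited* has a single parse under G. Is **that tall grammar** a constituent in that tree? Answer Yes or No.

Yes

[S [NP [NP [Det no] [AP [Adj tall]] [N window]] [Conj or] [NP [Det that] [N telescope]]] [VP [VP [V laughed] [NP [Det some] [N poet]] [NP [Det that] [AP [Adj tall]] [N grammar]]] [Conj and] [VP [V cited]]]]
The words 'that tall grammar' are exhaustively dominated by a single NP node (built by NP → Det AP N), so they form a constituent.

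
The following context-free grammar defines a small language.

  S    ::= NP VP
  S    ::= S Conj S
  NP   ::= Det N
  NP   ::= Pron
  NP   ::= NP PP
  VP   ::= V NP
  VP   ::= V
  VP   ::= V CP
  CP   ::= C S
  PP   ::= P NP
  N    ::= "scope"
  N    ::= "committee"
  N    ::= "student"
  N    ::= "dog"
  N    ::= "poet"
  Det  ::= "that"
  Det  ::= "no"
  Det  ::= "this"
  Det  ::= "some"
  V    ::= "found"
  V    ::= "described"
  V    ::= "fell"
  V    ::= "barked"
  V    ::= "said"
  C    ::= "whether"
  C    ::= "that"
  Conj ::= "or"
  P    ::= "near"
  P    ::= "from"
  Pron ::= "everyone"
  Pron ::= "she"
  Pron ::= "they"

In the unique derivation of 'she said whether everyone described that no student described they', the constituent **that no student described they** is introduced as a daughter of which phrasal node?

S
  NP
    Pron: she
  VP
    V: said
    CP
      C: whether
      S
        NP
          Pron: everyone
        VP
          V: described
          CP
            C: that
            S
              NP
                Det: no
                N: student
              VP
                V: described
                NP
                  Pron: they
The span 'that no student described they' is the CP node built by CP → C S.
Its mother is the VP built by VP → V CP.

VP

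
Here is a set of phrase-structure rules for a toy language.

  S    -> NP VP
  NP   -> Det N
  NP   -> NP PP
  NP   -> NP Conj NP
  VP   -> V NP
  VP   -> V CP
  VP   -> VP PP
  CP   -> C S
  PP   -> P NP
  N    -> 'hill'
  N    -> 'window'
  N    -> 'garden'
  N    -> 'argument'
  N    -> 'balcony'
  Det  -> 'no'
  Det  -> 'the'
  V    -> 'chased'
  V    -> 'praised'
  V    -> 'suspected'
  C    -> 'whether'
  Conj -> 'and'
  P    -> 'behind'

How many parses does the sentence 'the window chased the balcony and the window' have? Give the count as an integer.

1

[S [NP [Det the] [N window]] [VP [V chased] [NP [NP [Det the] [N balcony]] [Conj and] [NP [Det the] [N window]]]]]
No rule offers an alternative attachment or grouping for any span, so this is the only derivation.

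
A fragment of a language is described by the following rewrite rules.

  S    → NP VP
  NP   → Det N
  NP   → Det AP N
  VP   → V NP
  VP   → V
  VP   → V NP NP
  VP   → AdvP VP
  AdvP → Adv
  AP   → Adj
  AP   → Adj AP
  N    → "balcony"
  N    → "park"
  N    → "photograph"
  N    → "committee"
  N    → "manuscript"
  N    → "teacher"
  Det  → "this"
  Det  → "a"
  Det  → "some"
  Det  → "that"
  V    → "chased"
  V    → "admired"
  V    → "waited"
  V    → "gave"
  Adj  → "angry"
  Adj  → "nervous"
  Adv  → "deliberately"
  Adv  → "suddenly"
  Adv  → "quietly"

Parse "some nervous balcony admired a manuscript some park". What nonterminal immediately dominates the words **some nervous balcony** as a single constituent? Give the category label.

S
  NP
    Det: some
    AP
      Adj: nervous
    N: balcony
  VP
    V: admired
    NP
      Det: a
      N: manuscript
    NP
      Det: some
      N: park
The span 'some nervous balcony' is the NP node built by NP → Det AP N.

NP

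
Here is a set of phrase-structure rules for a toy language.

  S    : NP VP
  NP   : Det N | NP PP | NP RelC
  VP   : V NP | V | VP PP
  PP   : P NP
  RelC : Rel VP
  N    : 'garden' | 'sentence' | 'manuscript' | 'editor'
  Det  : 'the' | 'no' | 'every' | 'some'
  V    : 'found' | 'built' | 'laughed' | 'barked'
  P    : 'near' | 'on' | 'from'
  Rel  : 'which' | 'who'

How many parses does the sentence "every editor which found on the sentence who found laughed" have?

4

Two of the 4 distinct bracketings:
[S [NP [NP [NP [Det every] [N editor]] [RelC [Rel which] [VP [V found]]]] [PP [P on] [NP [NP [Det the] [N sentence]] [RelC [Rel who] [VP [V found]]]]]] [VP [V laughed]]]
[S [NP [NP [Det every] [N editor]] [RelC [Rel which] [VP [VP [V found]] [PP [P on] [NP [NP [Det the] [N sentence]] [RelC [Rel who] [VP [V found]]]]]]]] [VP [V laughed]]]
The difference turns on whether NP → NP PP is used at the relevant span, versus an alternative expansion of NP.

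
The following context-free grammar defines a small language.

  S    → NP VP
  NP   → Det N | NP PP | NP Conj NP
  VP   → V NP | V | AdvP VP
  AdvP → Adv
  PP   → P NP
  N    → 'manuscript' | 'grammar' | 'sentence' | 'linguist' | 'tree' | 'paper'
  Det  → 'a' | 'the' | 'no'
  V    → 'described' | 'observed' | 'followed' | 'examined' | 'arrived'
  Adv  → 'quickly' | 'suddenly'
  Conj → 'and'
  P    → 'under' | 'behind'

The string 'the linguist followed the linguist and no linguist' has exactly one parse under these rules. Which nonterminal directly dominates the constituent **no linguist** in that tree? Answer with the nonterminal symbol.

[S [NP [Det the] [N linguist]] [VP [V followed] [NP [NP [Det the] [N linguist]] [Conj and] [NP [Det no] [N linguist]]]]]
The span 'no linguist' is the NP node built by NP → Det N.
Its mother is the NP built by NP → NP Conj NP.

NP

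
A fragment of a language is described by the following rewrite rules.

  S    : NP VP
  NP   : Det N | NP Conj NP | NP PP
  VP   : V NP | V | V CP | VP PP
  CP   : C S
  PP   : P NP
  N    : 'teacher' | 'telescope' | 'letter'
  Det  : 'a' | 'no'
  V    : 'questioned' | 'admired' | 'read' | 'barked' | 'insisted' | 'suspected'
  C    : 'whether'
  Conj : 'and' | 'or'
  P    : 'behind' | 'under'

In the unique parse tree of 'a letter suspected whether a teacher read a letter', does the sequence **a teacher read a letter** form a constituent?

Yes

[S [NP [Det a] [N letter]] [VP [V suspected] [CP [C whether] [S [NP [Det a] [N teacher]] [VP [V read] [NP [Det a] [N letter]]]]]]]
The words 'a teacher read a letter' are exhaustively dominated by a single S node (built by S → NP VP), so they form a constituent.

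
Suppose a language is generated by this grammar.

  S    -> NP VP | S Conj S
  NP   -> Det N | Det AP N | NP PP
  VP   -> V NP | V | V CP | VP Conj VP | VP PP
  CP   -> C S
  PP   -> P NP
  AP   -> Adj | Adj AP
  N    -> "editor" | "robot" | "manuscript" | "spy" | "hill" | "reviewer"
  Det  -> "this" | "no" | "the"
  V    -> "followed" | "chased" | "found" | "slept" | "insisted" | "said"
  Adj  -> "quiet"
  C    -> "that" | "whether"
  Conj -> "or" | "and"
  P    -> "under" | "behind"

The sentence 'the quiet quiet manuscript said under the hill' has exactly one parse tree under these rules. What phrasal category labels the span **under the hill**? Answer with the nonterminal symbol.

PP

S
  NP
    Det: the
    AP
      Adj: quiet
      AP
        Adj: quiet
    N: manuscript
  VP
    VP
      V: said
    PP
      P: under
      NP
        Det: the
        N: hill
The span 'under the hill' is the PP node built by PP → P NP.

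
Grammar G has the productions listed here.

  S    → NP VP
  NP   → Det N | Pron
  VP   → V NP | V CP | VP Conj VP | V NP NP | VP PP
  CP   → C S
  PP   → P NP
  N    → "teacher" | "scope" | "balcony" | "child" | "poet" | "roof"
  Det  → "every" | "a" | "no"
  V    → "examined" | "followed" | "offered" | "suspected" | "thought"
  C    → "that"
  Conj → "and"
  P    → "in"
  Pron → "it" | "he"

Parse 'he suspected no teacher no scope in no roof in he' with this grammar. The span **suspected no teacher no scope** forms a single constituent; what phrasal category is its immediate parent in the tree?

[S [NP [Pron he]] [VP [VP [VP [V suspected] [NP [Det no] [N teacher]] [NP [Det no] [N scope]]] [PP [P in] [NP [Det no] [N roof]]]] [PP [P in] [NP [Pron he]]]]]
The span 'suspected no teacher no scope' is the VP node built by VP → V NP NP.
Its mother is the VP built by VP → VP PP.

VP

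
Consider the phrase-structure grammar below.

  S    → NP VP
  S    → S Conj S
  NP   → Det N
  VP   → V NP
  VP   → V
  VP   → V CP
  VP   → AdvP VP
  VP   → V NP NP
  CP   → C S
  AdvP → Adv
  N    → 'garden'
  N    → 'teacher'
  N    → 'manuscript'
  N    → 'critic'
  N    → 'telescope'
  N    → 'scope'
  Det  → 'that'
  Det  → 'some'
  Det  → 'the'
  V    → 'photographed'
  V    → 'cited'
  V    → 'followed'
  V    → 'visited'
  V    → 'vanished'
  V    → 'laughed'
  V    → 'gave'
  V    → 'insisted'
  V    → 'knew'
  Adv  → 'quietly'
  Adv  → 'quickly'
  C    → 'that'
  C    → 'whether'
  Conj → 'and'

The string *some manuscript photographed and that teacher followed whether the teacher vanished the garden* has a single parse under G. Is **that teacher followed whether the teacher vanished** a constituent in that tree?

No

[S [S [NP [Det some] [N manuscript]] [VP [V photographed]]] [Conj and] [S [NP [Det that] [N teacher]] [VP [V followed] [CP [C whether] [S [NP [Det the] [N teacher]] [VP [V vanished] [NP [Det the] [N garden]]]]]]]]
The smallest constituent containing 'that teacher followed whether the teacher vanished' is the S spanning 'that teacher followed whether the teacher vanished the garden'; no single node in the tree dominates exactly the given words.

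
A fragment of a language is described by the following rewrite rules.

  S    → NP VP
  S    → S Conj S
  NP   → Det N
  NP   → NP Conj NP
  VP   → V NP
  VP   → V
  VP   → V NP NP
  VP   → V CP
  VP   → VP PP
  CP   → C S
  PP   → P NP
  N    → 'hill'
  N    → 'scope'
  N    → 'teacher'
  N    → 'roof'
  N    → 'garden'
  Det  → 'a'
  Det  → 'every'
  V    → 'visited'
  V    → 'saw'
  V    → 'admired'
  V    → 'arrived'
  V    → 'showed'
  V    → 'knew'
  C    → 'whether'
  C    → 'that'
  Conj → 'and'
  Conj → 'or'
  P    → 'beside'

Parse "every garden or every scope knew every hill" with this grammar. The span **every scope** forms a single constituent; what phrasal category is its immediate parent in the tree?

NP

S
  NP
    NP
      Det: every
      N: garden
    Conj: or
    NP
      Det: every
      N: scope
  VP
    V: knew
    NP
      Det: every
      N: hill
The span 'every scope' is the NP node built by NP → Det N.
Its mother is the NP built by NP → NP Conj NP.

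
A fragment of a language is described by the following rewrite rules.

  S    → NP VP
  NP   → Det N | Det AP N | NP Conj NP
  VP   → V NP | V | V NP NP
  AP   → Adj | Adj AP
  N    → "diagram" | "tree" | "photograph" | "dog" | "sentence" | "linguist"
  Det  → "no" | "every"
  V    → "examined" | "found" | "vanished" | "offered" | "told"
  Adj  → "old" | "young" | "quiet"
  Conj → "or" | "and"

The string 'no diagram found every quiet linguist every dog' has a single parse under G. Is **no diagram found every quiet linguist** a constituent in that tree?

No

[S [NP [Det no] [N diagram]] [VP [V found] [NP [Det every] [AP [Adj quiet]] [N linguist]] [NP [Det every] [N dog]]]]
The smallest constituent containing 'no diagram found every quiet linguist' is the S spanning 'no diagram found every quiet linguist every dog'; no single node in the tree dominates exactly the given words.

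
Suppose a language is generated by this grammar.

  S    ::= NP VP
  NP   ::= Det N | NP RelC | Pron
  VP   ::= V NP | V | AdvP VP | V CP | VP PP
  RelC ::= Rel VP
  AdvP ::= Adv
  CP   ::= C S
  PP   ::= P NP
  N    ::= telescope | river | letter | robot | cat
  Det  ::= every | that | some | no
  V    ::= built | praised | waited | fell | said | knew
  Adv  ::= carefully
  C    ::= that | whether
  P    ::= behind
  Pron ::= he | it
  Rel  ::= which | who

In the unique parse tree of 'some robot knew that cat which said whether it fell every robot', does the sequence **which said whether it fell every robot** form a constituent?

[S [NP [Det some] [N robot]] [VP [V knew] [NP [NP [Det that] [N cat]] [RelC [Rel which] [VP [V said] [CP [C whether] [S [NP [Pron it]] [VP [V fell] [NP [Det every] [N robot]]]]]]]]]]
The words 'which said whether it fell every robot' are exhaustively dominated by a single RelC node (built by RelC → Rel VP), so they form a constituent.

Yes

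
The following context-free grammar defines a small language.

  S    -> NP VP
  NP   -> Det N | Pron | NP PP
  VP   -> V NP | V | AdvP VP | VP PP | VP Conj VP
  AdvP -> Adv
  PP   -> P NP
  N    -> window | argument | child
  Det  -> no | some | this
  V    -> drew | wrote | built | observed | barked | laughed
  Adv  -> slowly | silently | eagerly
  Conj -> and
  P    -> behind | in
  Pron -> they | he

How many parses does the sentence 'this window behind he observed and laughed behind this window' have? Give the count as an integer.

The two bracketings:
[S [NP [NP [Det this] [N window]] [PP [P behind] [NP [Pron he]]]] [VP [VP [VP [V observed]] [Conj and] [VP [V laughed]]] [PP [P behind] [NP [Det this] [N window]]]]]
[S [NP [NP [Det this] [N window]] [PP [P behind] [NP [Pron he]]]] [VP [VP [V observed]] [Conj and] [VP [VP [V laughed]] [PP [P behind] [NP [Det this] [N window]]]]]]
The trees differ in how a recursive rule is bracketed over the same span.

2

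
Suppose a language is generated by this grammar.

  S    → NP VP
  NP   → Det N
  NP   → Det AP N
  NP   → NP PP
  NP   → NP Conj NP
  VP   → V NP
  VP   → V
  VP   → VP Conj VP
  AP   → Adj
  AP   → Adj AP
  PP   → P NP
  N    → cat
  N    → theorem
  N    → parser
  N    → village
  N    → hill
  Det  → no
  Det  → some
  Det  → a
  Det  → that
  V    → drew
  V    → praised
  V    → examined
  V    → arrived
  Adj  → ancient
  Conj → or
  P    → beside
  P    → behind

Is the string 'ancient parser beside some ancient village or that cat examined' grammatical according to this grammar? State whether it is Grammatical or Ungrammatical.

For S → NP VP, no prefix of the string parses as an NP.

Ungrammatical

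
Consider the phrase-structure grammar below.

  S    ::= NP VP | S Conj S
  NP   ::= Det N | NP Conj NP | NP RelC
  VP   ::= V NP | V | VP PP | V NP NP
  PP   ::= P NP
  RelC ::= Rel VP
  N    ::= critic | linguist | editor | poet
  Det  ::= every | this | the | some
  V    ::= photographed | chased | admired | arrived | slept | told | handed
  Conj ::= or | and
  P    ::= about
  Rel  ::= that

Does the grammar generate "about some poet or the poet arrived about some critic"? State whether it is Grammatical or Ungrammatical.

Ungrammatical

For S → NP VP, no prefix of the string parses as an NP. The alternative S rule S → S Conj S likewise has no satisfying split.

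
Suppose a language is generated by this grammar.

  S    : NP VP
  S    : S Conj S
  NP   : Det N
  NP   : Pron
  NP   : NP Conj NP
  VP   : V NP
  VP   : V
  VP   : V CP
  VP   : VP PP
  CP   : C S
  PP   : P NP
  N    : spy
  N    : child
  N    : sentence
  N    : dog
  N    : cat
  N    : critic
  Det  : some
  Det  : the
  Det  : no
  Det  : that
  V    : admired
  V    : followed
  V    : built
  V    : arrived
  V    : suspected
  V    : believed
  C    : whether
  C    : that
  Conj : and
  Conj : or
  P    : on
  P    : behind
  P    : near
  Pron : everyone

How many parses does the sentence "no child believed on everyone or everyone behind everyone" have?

[S [NP [Det no] [N child]] [VP [VP [VP [V believed]] [PP [P on] [NP [NP [Pron everyone]] [Conj or] [NP [Pron everyone]]]]] [PP [P behind] [NP [Pron everyone]]]]]
No rule offers an alternative attachment or grouping for any span, so this is the only derivation.

1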